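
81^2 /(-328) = -6561 /328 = -20.00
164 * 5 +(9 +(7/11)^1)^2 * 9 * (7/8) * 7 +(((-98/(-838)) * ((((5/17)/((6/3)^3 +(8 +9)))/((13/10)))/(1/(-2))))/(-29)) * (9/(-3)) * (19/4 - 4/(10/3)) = 19297194321941/3249298910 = 5938.88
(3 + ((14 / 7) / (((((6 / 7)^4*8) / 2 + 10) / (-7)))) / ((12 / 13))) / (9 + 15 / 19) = 5833019 / 32580504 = 0.18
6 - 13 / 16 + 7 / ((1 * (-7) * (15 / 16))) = 989 / 240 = 4.12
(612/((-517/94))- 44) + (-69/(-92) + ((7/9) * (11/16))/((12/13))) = -2926157/19008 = -153.94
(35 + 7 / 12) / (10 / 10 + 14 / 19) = 8113 / 396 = 20.49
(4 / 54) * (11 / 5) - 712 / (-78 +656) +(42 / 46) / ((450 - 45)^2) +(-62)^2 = 1396616190793 / 363424725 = 3842.93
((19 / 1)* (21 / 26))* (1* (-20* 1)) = -3990 / 13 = -306.92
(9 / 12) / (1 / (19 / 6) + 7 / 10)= 285 / 386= 0.74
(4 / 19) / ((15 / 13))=52 / 285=0.18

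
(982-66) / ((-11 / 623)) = -570668 / 11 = -51878.91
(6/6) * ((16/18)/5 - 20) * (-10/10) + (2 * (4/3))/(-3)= 284/15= 18.93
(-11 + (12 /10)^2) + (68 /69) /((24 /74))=-33748 /5175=-6.52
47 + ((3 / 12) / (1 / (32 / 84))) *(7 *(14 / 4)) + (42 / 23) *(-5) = 2774 / 69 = 40.20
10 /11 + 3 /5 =83 /55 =1.51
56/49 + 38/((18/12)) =556/21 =26.48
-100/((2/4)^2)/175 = -16/7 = -2.29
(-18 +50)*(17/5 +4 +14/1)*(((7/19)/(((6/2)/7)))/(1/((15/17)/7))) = 23968/323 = 74.20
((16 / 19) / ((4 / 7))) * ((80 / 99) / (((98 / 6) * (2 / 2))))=320 / 4389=0.07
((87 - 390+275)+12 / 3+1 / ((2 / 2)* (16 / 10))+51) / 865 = 221 / 6920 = 0.03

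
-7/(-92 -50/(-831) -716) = 831/95914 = 0.01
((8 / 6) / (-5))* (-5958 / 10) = 3972 / 25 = 158.88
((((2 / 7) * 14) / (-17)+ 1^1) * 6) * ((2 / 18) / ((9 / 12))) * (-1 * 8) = -832 / 153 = -5.44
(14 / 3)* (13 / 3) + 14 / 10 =973 / 45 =21.62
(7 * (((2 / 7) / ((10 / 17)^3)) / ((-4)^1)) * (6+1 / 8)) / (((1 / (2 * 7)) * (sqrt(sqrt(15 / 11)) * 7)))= -240737 * 11^(1 / 4) * 15^(3 / 4) / 120000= -27.85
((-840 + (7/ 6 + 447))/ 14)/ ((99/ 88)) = -4702/ 189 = -24.88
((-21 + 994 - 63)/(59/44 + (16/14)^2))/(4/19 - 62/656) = 940533440/317397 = 2963.27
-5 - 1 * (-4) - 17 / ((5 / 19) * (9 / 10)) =-655 / 9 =-72.78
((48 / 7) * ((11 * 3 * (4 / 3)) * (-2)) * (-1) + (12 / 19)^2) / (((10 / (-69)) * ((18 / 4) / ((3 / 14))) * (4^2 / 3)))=-37.20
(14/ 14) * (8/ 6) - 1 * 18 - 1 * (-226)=628/ 3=209.33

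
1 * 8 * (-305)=-2440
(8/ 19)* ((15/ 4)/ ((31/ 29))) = 870/ 589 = 1.48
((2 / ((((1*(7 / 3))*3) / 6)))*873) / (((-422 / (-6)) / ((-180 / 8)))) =-478.76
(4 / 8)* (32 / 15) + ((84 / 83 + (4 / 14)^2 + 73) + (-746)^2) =33954843737 / 61005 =556591.16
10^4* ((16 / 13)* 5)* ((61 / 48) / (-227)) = -3050000 / 8853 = -344.52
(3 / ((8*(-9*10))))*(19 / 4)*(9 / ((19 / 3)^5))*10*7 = -5103 / 4170272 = -0.00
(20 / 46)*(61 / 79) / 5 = 122 / 1817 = 0.07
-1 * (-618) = 618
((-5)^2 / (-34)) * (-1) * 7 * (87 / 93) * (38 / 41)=4.46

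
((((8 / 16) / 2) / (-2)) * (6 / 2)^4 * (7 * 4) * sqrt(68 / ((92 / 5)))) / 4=-136.25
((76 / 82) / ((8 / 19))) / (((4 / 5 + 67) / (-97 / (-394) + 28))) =20087845 / 21904824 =0.92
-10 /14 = -5 /7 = -0.71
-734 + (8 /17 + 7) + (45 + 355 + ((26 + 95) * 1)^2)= 243346 /17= 14314.47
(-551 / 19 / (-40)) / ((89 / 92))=667 / 890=0.75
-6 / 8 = -3 / 4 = -0.75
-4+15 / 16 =-49 / 16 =-3.06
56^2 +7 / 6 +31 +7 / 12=12675 / 4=3168.75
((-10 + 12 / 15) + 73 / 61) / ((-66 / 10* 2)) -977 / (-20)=1991111 / 40260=49.46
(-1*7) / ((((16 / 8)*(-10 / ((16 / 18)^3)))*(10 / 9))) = 448 / 2025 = 0.22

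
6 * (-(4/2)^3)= -48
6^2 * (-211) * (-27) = 205092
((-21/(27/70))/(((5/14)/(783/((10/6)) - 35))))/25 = -2982728/1125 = -2651.31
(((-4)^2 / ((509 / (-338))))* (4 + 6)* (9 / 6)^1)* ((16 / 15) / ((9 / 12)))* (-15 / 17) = 1730560 / 8653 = 200.00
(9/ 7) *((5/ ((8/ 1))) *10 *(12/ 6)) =225/ 14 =16.07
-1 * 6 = -6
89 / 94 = 0.95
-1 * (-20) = 20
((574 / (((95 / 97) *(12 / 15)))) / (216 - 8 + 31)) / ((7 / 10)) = 19885 / 4541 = 4.38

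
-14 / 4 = -7 / 2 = -3.50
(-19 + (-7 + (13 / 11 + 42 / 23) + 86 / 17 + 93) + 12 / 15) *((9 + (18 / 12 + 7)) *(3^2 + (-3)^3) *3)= -308356146 / 4301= -71694.06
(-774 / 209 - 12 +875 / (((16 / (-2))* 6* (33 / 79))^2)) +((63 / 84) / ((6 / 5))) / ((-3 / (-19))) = -456152527 / 47672064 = -9.57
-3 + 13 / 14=-29 / 14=-2.07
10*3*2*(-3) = -180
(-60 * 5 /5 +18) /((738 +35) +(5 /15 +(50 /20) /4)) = -1008 /18575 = -0.05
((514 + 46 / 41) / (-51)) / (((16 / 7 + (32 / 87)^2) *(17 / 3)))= -69937560 / 94993433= -0.74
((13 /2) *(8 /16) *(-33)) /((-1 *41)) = 429 /164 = 2.62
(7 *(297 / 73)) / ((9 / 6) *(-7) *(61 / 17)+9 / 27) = -212058 / 278057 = -0.76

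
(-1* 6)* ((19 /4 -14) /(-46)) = -111 /92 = -1.21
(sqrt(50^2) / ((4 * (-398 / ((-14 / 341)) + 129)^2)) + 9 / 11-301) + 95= -21343151861541 / 104020678168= -205.18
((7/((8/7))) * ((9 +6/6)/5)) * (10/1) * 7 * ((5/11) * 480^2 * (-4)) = -3951360000/11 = -359214545.45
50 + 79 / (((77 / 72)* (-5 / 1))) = 13562 / 385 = 35.23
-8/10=-4/5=-0.80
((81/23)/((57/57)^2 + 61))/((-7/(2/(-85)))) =81/424235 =0.00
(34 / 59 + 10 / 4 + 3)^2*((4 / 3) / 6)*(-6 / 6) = -57121 / 6962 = -8.20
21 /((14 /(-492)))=-738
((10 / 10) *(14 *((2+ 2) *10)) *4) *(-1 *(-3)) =6720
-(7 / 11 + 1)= -18 / 11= -1.64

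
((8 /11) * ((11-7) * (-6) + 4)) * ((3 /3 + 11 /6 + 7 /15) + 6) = -135.27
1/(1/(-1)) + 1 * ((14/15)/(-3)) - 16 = -779/45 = -17.31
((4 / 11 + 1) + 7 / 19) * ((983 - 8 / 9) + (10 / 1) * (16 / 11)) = 35718178 / 20691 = 1726.27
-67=-67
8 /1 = 8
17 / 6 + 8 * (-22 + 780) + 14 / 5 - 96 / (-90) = 60707 / 10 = 6070.70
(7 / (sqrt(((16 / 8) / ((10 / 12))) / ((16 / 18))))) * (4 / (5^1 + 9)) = 2 * sqrt(30) / 9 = 1.22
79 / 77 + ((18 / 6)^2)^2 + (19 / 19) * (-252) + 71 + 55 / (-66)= -46111 / 462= -99.81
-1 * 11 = -11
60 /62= 0.97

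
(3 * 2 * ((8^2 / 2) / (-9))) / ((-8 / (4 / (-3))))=-32 / 9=-3.56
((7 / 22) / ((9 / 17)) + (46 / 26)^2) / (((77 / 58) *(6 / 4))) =7241474 / 3864861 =1.87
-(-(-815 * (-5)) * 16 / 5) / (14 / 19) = 123880 / 7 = 17697.14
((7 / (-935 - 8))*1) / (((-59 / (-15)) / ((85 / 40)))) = -1785 / 445096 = -0.00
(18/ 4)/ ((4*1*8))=9/ 64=0.14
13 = 13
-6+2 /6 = -5.67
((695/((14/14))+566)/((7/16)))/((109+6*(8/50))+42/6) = 24.64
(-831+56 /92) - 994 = -1824.39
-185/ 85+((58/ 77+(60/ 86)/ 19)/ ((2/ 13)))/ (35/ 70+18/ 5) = -40518873/ 43847573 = -0.92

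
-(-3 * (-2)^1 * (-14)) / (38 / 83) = 3486 / 19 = 183.47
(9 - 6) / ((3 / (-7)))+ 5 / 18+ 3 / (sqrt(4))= -5.22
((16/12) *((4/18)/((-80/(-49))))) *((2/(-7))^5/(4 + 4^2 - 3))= -16/787185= -0.00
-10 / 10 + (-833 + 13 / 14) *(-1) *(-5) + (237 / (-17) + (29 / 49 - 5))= -6963391 / 1666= -4179.71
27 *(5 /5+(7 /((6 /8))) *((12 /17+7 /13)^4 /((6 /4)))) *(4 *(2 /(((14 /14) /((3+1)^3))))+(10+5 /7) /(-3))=3648767210576133 /16698102967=218513.88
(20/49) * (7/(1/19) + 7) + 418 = 3326/7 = 475.14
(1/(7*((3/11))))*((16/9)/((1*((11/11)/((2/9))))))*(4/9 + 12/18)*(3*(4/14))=7040/35721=0.20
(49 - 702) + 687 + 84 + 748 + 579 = 1445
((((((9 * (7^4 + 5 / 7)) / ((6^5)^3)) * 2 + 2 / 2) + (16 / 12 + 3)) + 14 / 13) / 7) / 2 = 423263238071 / 924406898688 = 0.46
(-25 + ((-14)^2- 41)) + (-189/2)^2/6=12947/8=1618.38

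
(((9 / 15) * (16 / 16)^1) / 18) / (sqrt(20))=sqrt(5) / 300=0.01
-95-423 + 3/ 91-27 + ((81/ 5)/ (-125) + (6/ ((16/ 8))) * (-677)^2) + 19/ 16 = 1250743212689/ 910000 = 1374443.09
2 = 2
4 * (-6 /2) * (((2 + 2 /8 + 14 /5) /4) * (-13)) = 3939 /20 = 196.95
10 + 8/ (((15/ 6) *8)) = 52/ 5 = 10.40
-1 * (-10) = 10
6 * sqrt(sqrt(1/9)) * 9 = 18 * sqrt(3) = 31.18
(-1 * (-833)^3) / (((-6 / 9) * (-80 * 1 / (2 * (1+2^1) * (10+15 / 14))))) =23037808689 / 32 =719931521.53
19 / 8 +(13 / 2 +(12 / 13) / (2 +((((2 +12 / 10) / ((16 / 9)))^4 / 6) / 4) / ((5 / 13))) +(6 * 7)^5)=1066025452558981 / 8156824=130691241.17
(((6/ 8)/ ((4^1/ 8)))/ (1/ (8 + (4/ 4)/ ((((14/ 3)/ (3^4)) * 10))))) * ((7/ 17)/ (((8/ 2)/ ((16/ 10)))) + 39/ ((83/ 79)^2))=518.37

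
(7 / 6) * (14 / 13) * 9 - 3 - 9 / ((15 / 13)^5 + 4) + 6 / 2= 286507128 / 29179111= 9.82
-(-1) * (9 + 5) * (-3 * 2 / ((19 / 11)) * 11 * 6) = -60984 / 19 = -3209.68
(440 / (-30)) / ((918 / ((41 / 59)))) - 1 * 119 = -9668819 / 81243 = -119.01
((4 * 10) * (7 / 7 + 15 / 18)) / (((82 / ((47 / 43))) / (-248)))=-1282160 / 5289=-242.42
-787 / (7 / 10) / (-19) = 7870 / 133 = 59.17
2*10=20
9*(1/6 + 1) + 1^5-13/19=411/38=10.82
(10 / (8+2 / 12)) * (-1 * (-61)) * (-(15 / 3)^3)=-457500 / 49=-9336.73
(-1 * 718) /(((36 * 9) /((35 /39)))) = -12565 /6318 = -1.99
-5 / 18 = -0.28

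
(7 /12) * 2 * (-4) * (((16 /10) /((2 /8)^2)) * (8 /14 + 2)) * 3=-4608 /5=-921.60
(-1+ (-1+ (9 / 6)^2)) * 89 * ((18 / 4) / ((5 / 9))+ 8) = 14329 / 40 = 358.22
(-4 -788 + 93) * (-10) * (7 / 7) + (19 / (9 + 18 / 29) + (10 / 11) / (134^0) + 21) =21525610 / 3069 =7013.88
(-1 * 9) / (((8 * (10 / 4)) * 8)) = -9 / 160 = -0.06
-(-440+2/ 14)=3079/ 7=439.86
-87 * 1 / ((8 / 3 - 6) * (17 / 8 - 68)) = -1044 / 2635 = -0.40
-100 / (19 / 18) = -94.74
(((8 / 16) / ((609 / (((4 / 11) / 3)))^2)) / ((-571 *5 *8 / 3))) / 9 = -1 / 3459312788085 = -0.00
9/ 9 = 1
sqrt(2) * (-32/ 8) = -5.66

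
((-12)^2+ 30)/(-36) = -4.83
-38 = -38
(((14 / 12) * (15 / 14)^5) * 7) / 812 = 253125 / 17825024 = 0.01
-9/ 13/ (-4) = 9/ 52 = 0.17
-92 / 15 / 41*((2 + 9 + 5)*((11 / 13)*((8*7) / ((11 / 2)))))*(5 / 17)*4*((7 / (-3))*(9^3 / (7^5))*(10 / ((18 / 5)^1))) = 21196800 / 3107923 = 6.82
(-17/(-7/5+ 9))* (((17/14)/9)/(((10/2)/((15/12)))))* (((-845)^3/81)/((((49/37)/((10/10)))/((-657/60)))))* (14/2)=-470969251312625/14478912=-32527944.87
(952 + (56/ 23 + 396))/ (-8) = -7765/ 46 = -168.80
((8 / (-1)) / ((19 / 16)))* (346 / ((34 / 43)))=-952192 / 323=-2947.96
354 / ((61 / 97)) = 34338 / 61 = 562.92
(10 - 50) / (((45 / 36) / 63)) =-2016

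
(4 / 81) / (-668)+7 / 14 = 13525 / 27054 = 0.50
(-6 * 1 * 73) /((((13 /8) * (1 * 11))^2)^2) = -1794048 /418161601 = -0.00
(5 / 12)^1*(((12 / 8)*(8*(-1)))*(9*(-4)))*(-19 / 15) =-228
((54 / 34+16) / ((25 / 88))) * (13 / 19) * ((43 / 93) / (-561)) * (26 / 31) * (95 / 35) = -34765328 / 437423175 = -0.08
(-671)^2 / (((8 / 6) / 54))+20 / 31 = 1130555191 / 62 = 18234761.15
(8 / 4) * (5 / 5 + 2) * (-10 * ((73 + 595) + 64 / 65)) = -521808 / 13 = -40139.08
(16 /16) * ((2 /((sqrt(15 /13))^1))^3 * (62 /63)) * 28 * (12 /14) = 51584 * sqrt(195) /4725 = 152.45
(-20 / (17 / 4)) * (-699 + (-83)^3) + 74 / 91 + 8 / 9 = 37509306418 / 13923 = 2694053.47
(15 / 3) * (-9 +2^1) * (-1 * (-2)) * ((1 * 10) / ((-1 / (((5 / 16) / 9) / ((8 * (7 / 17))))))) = 2125 / 288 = 7.38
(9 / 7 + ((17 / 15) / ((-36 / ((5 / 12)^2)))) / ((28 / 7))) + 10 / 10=994733 / 435456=2.28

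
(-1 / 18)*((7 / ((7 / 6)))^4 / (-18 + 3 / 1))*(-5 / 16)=-3 / 2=-1.50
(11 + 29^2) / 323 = 852 / 323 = 2.64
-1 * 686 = -686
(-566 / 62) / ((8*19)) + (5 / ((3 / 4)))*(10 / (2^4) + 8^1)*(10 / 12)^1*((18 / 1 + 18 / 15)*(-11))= -47685723 / 4712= -10120.06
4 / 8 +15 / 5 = 7 / 2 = 3.50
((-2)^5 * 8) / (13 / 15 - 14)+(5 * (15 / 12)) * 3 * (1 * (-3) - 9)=-40485 / 197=-205.51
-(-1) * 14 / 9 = 14 / 9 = 1.56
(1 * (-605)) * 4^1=-2420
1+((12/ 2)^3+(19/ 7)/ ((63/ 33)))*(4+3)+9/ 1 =32171/ 21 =1531.95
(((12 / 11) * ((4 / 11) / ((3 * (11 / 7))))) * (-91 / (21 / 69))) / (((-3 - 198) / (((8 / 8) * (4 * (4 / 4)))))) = 133952 / 267531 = 0.50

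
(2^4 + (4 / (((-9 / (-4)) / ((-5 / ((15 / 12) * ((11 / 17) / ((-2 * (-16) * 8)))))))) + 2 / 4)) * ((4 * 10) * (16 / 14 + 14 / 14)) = -55378900 / 231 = -239735.50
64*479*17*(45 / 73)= 321258.08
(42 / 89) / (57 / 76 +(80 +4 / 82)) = 328 / 56159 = 0.01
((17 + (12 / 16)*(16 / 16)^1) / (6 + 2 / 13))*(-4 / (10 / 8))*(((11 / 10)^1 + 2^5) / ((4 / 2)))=-305513 / 2000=-152.76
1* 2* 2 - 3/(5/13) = -19/5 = -3.80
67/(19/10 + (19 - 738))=-670/7171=-0.09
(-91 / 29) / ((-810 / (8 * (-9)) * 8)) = -91 / 2610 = -0.03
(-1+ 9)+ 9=17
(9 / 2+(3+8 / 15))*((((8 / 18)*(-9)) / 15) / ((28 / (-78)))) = 3133 / 525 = 5.97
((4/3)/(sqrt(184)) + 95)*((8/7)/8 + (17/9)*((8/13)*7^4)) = 2285869*sqrt(46)/56511 + 217157555/819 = 265423.98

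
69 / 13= 5.31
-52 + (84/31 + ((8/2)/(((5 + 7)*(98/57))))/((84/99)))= -4173395/85064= -49.06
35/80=7/16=0.44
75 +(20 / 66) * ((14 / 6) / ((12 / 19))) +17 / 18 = 22888 / 297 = 77.06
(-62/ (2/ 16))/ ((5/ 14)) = -6944/ 5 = -1388.80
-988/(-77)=988/77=12.83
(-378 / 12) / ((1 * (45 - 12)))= -21 / 22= -0.95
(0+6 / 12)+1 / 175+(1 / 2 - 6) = -874 / 175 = -4.99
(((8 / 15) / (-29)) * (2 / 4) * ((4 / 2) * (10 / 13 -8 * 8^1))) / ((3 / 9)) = 6576 / 1885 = 3.49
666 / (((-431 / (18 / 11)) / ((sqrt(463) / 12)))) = -999 * sqrt(463) / 4741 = -4.53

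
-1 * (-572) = 572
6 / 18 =1 / 3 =0.33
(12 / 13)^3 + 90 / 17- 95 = -3321049 / 37349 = -88.92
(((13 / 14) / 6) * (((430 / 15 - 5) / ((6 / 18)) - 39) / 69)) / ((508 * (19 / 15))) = 130 / 1165479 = 0.00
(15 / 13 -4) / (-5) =37 / 65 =0.57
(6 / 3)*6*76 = 912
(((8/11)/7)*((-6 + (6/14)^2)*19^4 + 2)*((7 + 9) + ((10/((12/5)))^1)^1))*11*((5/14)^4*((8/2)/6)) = -2808817391875/14823774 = -189480.59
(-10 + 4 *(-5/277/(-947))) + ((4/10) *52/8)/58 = -757309153/76072510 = -9.96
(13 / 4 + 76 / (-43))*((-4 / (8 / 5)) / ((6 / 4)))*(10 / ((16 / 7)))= -10.81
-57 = -57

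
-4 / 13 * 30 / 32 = -0.29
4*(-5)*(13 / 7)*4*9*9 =-84240 / 7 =-12034.29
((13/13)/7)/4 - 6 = -167/28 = -5.96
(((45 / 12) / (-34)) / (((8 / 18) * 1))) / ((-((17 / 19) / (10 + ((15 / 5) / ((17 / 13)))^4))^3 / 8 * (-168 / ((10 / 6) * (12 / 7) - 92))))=375760824847980804008142795 / 4768796803815353111138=78795.73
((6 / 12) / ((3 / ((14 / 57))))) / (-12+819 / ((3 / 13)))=7 / 604827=0.00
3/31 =0.10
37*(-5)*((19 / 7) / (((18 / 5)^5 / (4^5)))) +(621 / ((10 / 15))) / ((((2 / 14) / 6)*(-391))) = -6678596443 / 7026831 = -950.44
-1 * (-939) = 939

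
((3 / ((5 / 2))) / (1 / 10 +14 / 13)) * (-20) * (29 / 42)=-15080 / 1071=-14.08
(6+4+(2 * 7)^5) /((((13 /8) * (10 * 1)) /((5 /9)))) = 717112 /39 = 18387.49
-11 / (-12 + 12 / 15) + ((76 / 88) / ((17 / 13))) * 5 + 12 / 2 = 10.28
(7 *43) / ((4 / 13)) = 3913 / 4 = 978.25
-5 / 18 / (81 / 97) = -485 / 1458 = -0.33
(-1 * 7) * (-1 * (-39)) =-273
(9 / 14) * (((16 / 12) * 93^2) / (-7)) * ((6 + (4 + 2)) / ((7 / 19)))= -11831832 / 343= -34495.14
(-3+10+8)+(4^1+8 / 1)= 27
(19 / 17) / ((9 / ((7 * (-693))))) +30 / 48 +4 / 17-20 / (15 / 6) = -82899 / 136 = -609.55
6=6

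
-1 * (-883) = 883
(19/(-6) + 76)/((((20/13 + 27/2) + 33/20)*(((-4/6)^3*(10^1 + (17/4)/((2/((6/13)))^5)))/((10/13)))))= -1.13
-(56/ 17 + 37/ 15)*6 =-2938/ 85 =-34.56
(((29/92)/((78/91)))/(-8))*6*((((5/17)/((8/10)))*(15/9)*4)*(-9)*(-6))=-228375/6256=-36.50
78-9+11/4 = 287/4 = 71.75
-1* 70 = -70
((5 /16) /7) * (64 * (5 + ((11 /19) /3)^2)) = 46760 /3249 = 14.39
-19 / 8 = -2.38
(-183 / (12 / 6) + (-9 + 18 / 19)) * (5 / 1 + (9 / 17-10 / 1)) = 7566 / 17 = 445.06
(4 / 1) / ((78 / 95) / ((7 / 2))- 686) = -1330 / 228017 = -0.01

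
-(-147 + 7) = 140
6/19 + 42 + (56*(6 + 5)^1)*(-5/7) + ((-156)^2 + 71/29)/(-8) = -15163477/4408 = -3439.99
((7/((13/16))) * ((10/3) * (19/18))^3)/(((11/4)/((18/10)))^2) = 61456640/382239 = 160.78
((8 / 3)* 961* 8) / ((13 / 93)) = 1906624 / 13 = 146663.38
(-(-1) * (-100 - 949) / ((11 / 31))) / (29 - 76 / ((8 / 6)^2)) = 130076 / 605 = 215.00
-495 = -495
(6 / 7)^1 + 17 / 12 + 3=443 / 84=5.27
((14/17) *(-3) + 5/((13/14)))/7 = 92/221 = 0.42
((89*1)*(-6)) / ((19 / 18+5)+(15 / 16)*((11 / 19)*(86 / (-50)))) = -7305120 / 70069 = -104.26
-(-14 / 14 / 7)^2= -1 / 49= -0.02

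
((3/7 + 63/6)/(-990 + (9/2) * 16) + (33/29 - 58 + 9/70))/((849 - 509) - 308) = -98737/55680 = -1.77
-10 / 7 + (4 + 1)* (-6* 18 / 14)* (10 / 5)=-550 / 7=-78.57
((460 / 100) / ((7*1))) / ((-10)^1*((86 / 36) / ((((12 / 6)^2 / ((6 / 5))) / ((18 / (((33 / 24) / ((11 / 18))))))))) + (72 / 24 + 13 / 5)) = -69 / 5432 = -0.01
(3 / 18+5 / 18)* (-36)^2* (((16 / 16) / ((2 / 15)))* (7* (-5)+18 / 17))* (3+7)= -24926400 / 17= -1466258.82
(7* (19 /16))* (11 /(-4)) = -22.86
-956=-956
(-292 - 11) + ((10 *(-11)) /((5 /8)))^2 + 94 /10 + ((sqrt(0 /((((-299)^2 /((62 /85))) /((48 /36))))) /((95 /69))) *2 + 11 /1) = 153467 /5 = 30693.40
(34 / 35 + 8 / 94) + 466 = 768308 / 1645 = 467.06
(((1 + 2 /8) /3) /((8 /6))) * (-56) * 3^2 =-315 /2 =-157.50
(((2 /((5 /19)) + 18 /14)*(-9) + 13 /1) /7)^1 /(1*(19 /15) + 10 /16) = -56256 /11123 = -5.06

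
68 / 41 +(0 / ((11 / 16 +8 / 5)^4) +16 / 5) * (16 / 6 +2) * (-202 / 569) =-1274788 / 349935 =-3.64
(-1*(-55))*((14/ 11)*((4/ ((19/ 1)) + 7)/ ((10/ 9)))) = 8631/ 19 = 454.26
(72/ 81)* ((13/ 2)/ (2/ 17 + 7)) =884/ 1089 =0.81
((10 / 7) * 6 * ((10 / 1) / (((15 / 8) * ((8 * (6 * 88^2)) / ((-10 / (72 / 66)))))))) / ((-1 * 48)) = 25 / 1064448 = 0.00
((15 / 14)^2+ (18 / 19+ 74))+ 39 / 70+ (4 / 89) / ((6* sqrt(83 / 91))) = 2* sqrt(7553) / 22161+ 1427269 / 18620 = 76.66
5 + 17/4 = 37/4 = 9.25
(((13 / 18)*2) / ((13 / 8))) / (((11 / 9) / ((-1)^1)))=-8 / 11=-0.73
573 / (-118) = -573 / 118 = -4.86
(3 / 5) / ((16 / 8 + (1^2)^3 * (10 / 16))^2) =64 / 735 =0.09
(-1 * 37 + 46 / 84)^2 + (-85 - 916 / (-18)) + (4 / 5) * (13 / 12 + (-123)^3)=-1457650107 / 980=-1487398.07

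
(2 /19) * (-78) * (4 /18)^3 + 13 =59605 /4617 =12.91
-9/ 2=-4.50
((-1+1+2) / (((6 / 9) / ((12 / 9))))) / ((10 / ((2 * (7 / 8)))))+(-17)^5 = -14198563 / 10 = -1419856.30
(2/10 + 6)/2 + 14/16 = 159/40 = 3.98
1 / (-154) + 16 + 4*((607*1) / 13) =405931 / 2002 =202.76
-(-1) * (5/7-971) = -6792/7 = -970.29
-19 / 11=-1.73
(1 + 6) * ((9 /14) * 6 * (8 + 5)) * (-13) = -4563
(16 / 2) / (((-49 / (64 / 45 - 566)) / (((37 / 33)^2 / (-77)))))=-278246512 / 184895865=-1.50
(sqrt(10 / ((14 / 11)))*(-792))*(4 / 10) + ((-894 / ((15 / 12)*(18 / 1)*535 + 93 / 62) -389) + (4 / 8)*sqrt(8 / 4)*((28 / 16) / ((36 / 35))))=-1584*sqrt(385) / 35 -1561355 / 4013 + 245*sqrt(2) / 288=-1275.88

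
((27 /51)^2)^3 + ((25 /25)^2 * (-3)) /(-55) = 101641962 /1327566295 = 0.08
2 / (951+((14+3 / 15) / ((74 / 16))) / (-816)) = 37740 / 17945299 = 0.00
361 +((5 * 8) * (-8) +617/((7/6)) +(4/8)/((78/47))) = 622613/1092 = 570.16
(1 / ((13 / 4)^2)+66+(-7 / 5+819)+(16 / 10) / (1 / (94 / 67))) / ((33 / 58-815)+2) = -969710932 / 889251805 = -1.09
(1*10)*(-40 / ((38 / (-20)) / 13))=52000 / 19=2736.84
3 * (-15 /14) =-45 /14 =-3.21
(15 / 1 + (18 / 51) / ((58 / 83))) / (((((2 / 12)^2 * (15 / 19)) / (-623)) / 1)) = -1085784336 / 2465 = -440480.46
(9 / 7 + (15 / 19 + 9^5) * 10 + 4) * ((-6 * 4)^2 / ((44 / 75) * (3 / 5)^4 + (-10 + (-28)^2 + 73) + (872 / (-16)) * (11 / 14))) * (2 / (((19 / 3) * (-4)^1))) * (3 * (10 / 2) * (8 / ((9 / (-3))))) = 1748863440000000 / 1309504757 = 1335515.15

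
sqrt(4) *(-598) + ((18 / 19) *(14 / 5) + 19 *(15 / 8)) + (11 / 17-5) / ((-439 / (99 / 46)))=-151025850101 / 130453240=-1157.70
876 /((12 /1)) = 73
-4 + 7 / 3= -5 / 3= -1.67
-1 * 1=-1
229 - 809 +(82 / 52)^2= -390399 / 676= -577.51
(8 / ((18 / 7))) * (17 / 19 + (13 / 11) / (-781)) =453600 / 163229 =2.78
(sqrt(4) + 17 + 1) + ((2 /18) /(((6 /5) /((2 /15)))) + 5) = 25.01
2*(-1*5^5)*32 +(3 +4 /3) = -599987 /3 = -199995.67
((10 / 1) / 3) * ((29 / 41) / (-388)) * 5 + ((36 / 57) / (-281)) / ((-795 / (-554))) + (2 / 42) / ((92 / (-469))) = -426612663347 / 1552996467420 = -0.27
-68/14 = -34/7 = -4.86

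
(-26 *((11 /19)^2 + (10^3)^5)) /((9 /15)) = -46930000000000015730 /1083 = -43333333333333347.86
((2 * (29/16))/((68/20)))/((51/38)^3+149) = 994555/141245843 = 0.01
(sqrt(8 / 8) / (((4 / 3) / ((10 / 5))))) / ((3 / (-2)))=-1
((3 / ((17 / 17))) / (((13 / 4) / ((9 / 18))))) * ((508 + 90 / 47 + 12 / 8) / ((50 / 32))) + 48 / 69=53316992 / 351325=151.76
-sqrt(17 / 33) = -0.72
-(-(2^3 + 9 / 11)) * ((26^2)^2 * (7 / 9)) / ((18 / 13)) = 2263595.48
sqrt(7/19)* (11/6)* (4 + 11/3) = 253* sqrt(133)/342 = 8.53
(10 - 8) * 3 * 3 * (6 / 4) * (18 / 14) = 243 / 7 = 34.71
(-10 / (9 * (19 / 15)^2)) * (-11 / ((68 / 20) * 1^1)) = 13750 / 6137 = 2.24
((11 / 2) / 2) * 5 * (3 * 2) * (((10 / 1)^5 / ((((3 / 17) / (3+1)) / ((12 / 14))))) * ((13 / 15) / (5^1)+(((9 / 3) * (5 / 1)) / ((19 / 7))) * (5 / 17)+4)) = 123617120000 / 133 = 929452030.08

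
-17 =-17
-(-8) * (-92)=-736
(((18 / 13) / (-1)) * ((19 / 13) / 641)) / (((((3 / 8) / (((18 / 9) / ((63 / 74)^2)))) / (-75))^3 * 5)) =106130.05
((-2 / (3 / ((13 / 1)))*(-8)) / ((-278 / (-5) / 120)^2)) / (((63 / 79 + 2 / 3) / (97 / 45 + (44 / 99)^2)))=31319392000 / 60339483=519.05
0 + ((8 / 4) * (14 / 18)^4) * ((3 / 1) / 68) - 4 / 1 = -295031 / 74358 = -3.97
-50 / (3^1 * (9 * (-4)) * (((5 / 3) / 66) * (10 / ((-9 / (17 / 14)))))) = -231 / 17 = -13.59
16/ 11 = 1.45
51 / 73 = 0.70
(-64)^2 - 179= 3917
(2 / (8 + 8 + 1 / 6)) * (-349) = -4188 / 97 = -43.18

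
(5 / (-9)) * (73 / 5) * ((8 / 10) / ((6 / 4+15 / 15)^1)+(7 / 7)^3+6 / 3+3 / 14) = -90301 / 3150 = -28.67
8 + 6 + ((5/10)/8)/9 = 2017/144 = 14.01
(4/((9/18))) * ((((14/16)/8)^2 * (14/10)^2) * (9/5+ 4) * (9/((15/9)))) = 1879983/320000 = 5.87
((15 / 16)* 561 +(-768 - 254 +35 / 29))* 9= -2066517 / 464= -4453.70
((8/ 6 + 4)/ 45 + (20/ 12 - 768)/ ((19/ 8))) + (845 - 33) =66076/ 135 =489.45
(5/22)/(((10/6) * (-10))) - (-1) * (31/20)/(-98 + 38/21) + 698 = 310177979/444400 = 697.97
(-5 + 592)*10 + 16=5886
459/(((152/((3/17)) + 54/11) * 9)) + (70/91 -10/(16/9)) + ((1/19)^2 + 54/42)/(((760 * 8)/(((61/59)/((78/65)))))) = -4.80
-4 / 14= -2 / 7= -0.29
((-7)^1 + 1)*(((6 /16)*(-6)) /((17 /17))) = 27 /2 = 13.50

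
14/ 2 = 7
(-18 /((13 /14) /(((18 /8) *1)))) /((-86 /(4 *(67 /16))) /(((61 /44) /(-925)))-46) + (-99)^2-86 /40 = 5865138821803 /598554580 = 9798.84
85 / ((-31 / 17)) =-1445 / 31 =-46.61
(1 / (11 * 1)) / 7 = 1 / 77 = 0.01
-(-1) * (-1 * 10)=-10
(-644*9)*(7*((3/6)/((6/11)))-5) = -8211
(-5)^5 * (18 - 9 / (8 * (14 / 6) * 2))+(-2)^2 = -6215177 / 112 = -55492.65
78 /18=13 /3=4.33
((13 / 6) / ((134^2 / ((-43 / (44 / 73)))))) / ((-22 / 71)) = 2897297 / 104288448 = 0.03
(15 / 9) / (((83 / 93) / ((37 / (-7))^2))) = 212195 / 4067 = 52.17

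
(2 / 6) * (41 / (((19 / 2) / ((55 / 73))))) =4510 / 4161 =1.08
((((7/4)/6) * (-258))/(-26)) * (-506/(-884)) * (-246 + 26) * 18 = -37695735/5746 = -6560.34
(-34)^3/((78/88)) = -1729376/39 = -44342.97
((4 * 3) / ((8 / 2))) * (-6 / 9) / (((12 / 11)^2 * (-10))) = 121 / 720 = 0.17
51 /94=0.54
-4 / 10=-2 / 5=-0.40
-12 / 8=-3 / 2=-1.50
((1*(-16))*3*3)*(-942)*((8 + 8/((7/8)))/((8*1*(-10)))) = -203472/7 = -29067.43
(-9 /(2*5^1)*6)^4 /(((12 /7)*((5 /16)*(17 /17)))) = 1587.24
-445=-445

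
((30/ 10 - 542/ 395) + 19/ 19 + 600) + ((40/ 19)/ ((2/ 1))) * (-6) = 4475322/ 7505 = 596.31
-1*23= -23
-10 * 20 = -200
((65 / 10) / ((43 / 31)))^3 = 65450827 / 636056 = 102.90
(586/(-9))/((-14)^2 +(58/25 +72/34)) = -124525/383337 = -0.32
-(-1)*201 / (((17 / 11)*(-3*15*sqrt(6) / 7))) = -5159*sqrt(6) / 1530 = -8.26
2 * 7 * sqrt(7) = 14 * sqrt(7) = 37.04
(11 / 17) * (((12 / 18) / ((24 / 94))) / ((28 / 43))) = 22231 / 8568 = 2.59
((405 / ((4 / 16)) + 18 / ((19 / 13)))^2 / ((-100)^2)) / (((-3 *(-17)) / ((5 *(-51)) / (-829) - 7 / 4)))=-383384631789 / 50875730000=-7.54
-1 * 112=-112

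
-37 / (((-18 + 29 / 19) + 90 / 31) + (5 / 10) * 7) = 43586 / 11863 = 3.67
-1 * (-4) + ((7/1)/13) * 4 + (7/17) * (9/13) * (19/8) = 929/136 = 6.83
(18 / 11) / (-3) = -6 / 11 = -0.55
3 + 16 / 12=13 / 3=4.33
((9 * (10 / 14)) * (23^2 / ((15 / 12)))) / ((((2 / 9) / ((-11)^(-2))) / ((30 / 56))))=642735 / 11858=54.20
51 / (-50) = -51 / 50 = -1.02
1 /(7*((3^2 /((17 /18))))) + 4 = 4553 /1134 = 4.01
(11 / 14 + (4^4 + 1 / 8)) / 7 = 14387 / 392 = 36.70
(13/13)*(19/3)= 19/3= 6.33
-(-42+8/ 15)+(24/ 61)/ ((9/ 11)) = 12794/ 305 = 41.95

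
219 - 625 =-406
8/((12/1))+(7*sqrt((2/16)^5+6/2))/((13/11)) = 2/3+77*sqrt(196610)/3328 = 10.93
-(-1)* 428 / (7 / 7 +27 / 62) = 26536 / 89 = 298.16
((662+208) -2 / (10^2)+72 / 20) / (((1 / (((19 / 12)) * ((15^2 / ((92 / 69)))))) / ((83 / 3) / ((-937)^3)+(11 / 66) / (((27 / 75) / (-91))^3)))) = -8038763714896273911873989 / 12793960933056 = -628324860217.95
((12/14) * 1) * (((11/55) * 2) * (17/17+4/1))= 12/7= 1.71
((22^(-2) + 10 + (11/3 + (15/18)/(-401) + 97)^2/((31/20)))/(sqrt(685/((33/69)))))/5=34.60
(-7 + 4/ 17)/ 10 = -23/ 34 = -0.68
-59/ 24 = -2.46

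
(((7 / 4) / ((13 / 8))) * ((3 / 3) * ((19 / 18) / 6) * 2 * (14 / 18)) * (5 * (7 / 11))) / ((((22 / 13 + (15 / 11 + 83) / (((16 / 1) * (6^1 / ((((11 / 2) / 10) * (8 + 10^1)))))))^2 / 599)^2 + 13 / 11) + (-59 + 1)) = -256862926952450000 / 15554812982739308127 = -0.02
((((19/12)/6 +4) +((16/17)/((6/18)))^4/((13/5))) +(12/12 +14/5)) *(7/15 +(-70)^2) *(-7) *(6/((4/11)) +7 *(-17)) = 268076458327863871/2345269680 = 114305173.78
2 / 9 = 0.22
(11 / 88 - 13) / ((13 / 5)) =-515 / 104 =-4.95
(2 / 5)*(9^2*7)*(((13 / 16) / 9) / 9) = 91 / 40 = 2.28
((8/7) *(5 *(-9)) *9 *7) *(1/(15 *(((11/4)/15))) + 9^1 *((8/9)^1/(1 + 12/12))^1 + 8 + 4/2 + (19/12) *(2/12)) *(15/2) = -7819875/22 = -355448.86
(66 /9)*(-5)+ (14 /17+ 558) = 26630 /51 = 522.16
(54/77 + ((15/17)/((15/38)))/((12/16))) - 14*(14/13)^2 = -8332286/663663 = -12.55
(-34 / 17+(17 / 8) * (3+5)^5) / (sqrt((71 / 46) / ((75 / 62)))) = 348150 * sqrt(151869) / 2201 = 61642.60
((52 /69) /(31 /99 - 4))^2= 2944656 /70476025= 0.04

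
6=6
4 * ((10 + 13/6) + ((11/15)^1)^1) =258/5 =51.60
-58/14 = -29/7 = -4.14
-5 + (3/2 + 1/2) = -3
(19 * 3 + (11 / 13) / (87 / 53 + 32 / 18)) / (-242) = -606909 / 2565563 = -0.24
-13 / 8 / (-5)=13 / 40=0.32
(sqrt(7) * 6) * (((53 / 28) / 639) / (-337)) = -0.00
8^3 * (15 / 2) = 3840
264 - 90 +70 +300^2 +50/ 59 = 90244.85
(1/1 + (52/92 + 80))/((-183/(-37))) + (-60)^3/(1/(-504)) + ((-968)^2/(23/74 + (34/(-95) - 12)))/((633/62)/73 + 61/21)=11227049182819150029188/103153317105801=108838469.74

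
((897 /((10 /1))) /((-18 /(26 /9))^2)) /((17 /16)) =404248 /185895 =2.17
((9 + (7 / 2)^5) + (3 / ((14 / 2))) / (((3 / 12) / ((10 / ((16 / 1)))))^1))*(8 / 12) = 119905 / 336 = 356.86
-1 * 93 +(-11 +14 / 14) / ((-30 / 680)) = 401 / 3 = 133.67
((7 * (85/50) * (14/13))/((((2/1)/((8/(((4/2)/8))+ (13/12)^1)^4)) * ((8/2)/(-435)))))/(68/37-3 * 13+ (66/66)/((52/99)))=3171821293944247/133968384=23675894.26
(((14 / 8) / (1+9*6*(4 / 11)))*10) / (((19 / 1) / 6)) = 1155 / 4313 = 0.27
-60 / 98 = -30 / 49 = -0.61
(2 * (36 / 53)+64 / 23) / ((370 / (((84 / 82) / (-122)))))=-53004 / 564013015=-0.00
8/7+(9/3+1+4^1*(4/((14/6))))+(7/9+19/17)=2126/153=13.90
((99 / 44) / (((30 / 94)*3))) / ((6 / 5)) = 47 / 24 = 1.96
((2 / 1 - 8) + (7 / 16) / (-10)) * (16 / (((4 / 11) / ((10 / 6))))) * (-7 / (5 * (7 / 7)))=620.49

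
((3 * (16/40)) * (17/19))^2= 10404/9025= 1.15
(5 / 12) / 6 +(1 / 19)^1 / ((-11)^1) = 973 / 15048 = 0.06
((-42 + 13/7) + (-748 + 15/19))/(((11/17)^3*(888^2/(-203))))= 2486651081/3323581536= 0.75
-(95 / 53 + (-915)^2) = -44373020 / 53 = -837226.79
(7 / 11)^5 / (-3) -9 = -4365184 / 483153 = -9.03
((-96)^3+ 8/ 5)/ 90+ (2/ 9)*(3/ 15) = -2211826/ 225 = -9830.34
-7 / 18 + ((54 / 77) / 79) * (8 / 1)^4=3938731 / 109494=35.97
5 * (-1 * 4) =-20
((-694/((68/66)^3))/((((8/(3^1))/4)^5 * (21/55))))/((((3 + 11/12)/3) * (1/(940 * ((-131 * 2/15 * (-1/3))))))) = -7277635471095/137564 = -52903633.73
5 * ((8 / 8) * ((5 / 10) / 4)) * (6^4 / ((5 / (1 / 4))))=81 / 2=40.50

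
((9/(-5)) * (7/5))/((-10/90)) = 567/25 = 22.68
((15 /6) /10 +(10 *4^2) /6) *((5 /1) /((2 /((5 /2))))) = 8075 /48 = 168.23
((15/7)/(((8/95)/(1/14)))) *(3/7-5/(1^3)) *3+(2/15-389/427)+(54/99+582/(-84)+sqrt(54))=-221553823/6904590+3 *sqrt(6)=-24.74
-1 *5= -5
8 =8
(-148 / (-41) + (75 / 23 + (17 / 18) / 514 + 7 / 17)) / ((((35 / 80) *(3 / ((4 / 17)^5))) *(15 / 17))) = 0.00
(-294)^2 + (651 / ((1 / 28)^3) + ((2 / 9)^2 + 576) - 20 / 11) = 12810586148 / 891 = 14377762.23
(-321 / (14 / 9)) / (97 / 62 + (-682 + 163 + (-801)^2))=-89559 / 278230267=-0.00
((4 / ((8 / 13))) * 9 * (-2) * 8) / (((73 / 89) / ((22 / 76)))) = -458172 / 1387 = -330.33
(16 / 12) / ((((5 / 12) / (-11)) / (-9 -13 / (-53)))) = 81664 / 265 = 308.17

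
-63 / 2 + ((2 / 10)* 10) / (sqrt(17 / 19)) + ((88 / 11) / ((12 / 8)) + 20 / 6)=-137 / 6 + 2* sqrt(323) / 17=-20.72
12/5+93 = 477/5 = 95.40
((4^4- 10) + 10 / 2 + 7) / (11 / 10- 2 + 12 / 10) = 860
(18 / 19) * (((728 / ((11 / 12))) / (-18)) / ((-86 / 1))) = 4368 / 8987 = 0.49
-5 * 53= -265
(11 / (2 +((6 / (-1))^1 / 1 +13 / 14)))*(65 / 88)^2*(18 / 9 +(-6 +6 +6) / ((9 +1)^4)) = -11833549 / 3027200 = -3.91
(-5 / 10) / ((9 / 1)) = -1 / 18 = -0.06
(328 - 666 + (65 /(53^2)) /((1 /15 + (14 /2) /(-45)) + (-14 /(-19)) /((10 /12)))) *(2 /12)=-56.33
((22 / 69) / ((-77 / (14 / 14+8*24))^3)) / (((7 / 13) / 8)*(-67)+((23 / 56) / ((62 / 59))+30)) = -92710079072 / 477901560675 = -0.19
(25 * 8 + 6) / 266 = 103 / 133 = 0.77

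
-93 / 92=-1.01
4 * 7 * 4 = 112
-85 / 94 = -0.90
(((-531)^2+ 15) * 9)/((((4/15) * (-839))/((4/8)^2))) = -4758345/1678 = -2835.72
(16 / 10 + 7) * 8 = 344 / 5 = 68.80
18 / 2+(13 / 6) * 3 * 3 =28.50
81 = 81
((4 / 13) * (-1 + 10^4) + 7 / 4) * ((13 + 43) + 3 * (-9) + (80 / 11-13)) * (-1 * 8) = -81958400 / 143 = -573135.66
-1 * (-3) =3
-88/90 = -44/45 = -0.98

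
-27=-27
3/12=1/4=0.25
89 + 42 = 131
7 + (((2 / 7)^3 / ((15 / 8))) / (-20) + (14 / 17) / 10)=3097018 / 437325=7.08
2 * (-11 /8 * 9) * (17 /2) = -1683 /8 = -210.38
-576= -576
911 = 911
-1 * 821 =-821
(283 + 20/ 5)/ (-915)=-287/ 915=-0.31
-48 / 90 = -8 / 15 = -0.53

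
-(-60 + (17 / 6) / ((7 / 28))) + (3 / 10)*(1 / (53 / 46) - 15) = 70639 / 1590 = 44.43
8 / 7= 1.14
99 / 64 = 1.55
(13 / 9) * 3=13 / 3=4.33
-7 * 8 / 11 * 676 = -37856 / 11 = -3441.45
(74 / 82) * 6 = 222 / 41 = 5.41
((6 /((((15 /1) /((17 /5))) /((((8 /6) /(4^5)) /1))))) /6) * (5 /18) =17 /207360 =0.00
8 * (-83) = -664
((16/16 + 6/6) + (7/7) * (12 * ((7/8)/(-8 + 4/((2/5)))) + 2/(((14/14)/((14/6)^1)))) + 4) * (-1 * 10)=-955/6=-159.17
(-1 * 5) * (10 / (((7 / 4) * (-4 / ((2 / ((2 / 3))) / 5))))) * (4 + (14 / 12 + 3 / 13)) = 2105 / 91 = 23.13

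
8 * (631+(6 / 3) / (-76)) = 95908 / 19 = 5047.79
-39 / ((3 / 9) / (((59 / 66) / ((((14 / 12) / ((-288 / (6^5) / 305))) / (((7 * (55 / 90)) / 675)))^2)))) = -8437 / 185389871343750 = -0.00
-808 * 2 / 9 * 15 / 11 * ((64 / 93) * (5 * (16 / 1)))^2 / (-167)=211812352000 / 47664639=4443.80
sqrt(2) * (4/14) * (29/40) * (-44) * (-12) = 3828 * sqrt(2)/35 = 154.67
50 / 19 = 2.63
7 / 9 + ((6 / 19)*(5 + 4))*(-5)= -2297 / 171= -13.43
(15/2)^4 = 50625/16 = 3164.06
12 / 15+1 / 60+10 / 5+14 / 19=3.55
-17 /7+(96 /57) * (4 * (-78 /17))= -33.34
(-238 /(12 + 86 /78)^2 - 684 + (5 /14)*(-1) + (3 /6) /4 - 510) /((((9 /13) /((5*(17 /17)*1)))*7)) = -23192080925 /18800712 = -1233.57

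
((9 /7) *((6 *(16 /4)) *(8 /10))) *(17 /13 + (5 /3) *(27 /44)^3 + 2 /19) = 1021465377 /23012990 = 44.39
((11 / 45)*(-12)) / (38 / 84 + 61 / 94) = -14476 / 5435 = -2.66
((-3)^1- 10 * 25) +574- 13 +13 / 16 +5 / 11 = 54431 / 176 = 309.27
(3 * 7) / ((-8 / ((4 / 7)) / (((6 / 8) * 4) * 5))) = -45 / 2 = -22.50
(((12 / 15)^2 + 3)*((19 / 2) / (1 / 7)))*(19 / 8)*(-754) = -86693789 / 200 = -433468.94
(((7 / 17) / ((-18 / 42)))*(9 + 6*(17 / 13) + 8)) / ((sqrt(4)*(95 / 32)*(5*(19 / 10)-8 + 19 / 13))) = -224 / 165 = -1.36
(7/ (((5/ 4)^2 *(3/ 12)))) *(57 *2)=51072/ 25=2042.88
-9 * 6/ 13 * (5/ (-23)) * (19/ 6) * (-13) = -855/ 23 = -37.17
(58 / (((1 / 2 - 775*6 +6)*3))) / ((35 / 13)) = -1508 / 975135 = -0.00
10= 10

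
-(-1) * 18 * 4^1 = 72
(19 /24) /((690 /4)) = 19 /4140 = 0.00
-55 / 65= -11 / 13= -0.85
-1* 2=-2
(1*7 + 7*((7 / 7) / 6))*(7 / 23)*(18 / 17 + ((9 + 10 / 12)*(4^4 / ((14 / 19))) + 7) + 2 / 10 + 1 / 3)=99855091 / 11730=8512.80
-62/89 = -0.70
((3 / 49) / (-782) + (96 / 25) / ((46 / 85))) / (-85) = -1359441 / 16285150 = -0.08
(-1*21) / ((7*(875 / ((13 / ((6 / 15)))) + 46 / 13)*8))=-13 / 1056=-0.01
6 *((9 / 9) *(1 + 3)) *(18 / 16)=27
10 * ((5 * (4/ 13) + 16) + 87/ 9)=10610/ 39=272.05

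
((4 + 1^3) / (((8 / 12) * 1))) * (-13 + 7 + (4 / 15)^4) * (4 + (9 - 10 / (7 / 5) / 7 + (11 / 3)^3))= -12301825796 / 4465125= -2755.09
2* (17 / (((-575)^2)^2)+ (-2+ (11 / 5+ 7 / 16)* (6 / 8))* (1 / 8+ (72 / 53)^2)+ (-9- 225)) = -36795010346929222339 / 78607336900000000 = -468.09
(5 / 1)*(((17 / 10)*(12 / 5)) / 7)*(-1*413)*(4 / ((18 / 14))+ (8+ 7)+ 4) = -399194 / 15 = -26612.93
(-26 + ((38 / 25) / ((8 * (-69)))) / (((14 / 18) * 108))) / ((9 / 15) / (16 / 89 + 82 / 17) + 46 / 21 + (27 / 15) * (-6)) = 11407701583 / 3724874472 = 3.06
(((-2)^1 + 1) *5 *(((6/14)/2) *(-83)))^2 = 1550025/196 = 7908.29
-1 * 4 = -4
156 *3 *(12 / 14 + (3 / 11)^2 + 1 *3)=1558440 / 847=1839.95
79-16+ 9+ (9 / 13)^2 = 12249 / 169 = 72.48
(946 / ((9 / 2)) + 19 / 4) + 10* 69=32579 / 36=904.97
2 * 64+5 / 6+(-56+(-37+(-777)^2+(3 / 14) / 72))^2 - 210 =41136640764796417 / 112896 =364376424007.90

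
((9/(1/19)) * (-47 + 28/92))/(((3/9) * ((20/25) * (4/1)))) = -1377405/184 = -7485.90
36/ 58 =18/ 29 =0.62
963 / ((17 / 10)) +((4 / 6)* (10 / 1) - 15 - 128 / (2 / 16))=-23759 / 51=-465.86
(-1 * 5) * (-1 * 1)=5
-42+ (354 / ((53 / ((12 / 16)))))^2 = -189951 / 11236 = -16.91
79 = 79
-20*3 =-60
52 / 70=26 / 35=0.74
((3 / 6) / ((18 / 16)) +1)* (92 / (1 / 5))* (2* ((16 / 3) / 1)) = 191360 / 27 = 7087.41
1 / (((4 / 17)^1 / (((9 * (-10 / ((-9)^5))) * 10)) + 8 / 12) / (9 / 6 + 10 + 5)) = 42075 / 41066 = 1.02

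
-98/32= -49/16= -3.06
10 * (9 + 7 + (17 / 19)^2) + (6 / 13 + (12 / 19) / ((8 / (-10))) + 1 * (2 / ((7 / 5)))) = 5555307 / 32851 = 169.11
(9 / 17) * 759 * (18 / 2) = 61479 / 17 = 3616.41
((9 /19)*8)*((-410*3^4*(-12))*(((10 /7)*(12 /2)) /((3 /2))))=1147737600 /133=8629606.02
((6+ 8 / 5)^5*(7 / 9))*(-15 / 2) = -277323088 / 1875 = -147905.65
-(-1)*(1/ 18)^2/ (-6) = -1/ 1944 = -0.00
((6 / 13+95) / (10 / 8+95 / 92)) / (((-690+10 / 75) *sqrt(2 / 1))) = -28543 *sqrt(2) / 941668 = -0.04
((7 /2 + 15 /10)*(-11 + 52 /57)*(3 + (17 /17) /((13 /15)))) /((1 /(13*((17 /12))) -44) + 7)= 7650 /1349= 5.67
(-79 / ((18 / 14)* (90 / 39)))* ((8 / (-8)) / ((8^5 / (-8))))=-7189 / 1105920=-0.01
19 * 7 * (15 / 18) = 665 / 6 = 110.83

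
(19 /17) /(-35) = -19 /595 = -0.03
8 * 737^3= 3202524424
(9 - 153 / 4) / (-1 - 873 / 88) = 2574 / 961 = 2.68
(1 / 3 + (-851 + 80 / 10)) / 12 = -632 / 9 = -70.22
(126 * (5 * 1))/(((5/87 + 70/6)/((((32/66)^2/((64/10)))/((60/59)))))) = 11977/6171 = 1.94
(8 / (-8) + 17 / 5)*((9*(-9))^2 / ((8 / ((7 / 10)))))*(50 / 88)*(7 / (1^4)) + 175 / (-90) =8677123 / 1584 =5477.98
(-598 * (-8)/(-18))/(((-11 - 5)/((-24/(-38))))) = 598/57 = 10.49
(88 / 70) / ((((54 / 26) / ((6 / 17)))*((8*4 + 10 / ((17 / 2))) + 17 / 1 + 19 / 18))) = 2288 / 548695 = 0.00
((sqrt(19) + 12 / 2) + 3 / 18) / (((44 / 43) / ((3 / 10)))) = 129*sqrt(19) / 440 + 1591 / 880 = 3.09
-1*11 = -11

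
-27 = -27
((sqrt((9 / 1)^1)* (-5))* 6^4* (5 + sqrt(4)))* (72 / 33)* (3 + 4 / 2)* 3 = -48988800 / 11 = -4453527.27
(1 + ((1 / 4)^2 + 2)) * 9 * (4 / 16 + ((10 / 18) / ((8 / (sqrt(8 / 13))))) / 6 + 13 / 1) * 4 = 245 * sqrt(26) / 1248 + 23373 / 16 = 1461.81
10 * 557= 5570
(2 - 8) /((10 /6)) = -18 /5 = -3.60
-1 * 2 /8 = -1 /4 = -0.25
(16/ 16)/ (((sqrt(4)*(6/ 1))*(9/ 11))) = 11/ 108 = 0.10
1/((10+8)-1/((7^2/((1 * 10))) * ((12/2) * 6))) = 0.06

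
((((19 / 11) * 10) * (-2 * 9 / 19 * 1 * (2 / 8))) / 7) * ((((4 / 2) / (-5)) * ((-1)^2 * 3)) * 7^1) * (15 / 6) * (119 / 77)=2295 / 121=18.97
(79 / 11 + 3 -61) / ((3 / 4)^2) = -90.34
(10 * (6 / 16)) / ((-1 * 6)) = -5 / 8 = -0.62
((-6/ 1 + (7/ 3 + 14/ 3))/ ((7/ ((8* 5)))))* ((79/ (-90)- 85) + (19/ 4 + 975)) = 321794/ 63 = 5107.84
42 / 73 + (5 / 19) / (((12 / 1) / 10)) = 6613 / 8322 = 0.79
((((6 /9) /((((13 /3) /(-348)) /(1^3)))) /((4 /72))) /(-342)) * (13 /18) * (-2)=-232 /57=-4.07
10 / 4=5 / 2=2.50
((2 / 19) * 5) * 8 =80 / 19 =4.21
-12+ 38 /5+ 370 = 1828 /5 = 365.60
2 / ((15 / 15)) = 2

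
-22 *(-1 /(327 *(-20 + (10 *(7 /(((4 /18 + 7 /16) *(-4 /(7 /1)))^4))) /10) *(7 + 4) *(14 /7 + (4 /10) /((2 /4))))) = 407253125 /60888072077868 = 0.00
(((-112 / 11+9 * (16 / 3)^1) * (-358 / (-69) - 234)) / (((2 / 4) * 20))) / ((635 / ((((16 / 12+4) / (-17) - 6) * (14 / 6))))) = 321822592 / 16030575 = 20.08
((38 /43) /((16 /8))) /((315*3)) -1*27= -1097126 /40635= -27.00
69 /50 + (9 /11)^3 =128289 /66550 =1.93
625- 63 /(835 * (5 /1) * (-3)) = 2609396 /4175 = 625.01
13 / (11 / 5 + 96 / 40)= 65 / 23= 2.83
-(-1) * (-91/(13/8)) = -56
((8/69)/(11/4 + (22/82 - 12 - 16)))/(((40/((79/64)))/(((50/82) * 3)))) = -395/1507696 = -0.00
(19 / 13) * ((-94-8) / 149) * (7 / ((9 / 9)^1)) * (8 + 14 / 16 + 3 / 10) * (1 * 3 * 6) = -22404249 / 19370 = -1156.65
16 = 16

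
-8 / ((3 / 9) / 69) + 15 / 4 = -1652.25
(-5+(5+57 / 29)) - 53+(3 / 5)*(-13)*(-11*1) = 5041 / 145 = 34.77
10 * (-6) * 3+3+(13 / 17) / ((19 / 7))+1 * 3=-56111 / 323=-173.72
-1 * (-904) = 904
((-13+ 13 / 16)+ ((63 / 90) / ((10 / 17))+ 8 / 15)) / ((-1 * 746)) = 12557 / 895200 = 0.01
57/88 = 0.65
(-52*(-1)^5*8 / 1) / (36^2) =26 / 81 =0.32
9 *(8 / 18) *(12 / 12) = 4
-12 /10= -6 /5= -1.20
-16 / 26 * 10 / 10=-8 / 13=-0.62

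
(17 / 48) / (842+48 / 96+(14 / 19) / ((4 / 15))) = 323 / 770880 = 0.00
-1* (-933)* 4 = 3732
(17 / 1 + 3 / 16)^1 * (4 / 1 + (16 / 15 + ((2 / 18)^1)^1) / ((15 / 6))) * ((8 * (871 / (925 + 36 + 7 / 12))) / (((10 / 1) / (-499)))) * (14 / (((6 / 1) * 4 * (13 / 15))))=-117717593 / 6294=-18703.14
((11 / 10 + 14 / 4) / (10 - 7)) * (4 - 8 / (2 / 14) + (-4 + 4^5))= 22264 / 15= 1484.27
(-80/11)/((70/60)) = -480/77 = -6.23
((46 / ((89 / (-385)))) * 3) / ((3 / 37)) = -655270 / 89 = -7362.58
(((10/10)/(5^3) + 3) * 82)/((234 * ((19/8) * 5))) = 123328/1389375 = 0.09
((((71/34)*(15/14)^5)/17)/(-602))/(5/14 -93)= 53915625/17337099771712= 0.00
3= 3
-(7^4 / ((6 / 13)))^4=-949165729998374161 / 1296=-732380964504918.33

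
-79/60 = -1.32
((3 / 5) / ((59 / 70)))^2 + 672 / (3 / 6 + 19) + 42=3483046 / 45253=76.97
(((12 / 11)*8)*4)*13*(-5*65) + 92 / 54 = -43804294 / 297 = -147489.21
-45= -45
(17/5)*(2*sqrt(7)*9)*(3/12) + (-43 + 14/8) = -165/4 + 153*sqrt(7)/10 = -0.77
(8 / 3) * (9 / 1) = 24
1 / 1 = 1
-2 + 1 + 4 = 3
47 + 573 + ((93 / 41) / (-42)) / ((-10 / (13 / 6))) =21353203 / 34440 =620.01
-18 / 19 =-0.95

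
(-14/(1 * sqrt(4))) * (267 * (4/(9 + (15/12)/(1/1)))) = -29904/41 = -729.37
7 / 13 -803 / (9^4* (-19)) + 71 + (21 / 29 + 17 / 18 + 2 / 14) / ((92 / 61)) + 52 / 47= 210108210891863 / 2844976673448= 73.85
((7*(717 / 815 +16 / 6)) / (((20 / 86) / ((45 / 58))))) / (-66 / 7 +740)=1889979 / 16671640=0.11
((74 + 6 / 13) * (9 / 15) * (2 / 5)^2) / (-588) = -968 / 79625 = -0.01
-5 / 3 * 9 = -15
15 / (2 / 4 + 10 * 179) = 30 / 3581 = 0.01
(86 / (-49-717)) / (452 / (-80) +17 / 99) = 85140 / 4154401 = 0.02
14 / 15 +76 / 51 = 2.42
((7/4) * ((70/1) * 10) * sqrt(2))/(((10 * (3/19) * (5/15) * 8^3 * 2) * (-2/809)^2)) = 3046609055 * sqrt(2)/8192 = 525946.76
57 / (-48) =-19 / 16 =-1.19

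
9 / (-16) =-9 / 16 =-0.56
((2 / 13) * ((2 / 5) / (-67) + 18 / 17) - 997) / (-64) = 73800903 / 4738240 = 15.58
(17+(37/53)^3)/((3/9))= 7744686/148877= 52.02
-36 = -36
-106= -106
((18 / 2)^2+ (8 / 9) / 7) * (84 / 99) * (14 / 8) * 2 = 240.92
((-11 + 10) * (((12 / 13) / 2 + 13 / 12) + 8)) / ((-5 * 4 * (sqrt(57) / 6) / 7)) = 2.65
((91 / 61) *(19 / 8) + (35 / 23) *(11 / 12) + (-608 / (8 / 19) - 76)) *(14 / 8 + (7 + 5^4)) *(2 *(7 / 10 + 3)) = -318997851757 / 44896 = -7105262.20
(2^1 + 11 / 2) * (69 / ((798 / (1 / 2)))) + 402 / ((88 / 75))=4013745 / 11704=342.94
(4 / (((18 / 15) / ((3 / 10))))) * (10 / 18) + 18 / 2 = 86 / 9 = 9.56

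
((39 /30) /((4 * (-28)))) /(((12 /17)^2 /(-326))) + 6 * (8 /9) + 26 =3139111 /80640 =38.93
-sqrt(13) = -3.61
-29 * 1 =-29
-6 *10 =-60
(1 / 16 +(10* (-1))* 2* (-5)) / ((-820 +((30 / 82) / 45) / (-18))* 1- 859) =-1772307 / 29738456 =-0.06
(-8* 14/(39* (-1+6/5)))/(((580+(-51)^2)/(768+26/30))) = -1291696/372177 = -3.47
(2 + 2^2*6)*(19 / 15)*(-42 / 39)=-532 / 15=-35.47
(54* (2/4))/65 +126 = 8217/65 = 126.42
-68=-68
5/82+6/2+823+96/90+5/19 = 827.39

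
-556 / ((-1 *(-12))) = -139 / 3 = -46.33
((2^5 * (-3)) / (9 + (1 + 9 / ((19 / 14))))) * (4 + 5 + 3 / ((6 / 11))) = -83.70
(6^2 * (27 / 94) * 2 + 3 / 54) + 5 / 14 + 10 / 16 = 514469 / 23688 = 21.72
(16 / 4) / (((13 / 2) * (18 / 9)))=4 / 13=0.31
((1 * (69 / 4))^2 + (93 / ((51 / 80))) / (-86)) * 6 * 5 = 51906765 / 5848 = 8875.99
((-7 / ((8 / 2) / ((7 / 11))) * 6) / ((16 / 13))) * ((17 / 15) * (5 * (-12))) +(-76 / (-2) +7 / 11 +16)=37295 / 88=423.81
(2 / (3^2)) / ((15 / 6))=4 / 45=0.09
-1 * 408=-408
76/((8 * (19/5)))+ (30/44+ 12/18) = 127/33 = 3.85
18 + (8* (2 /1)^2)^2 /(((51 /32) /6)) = 65842 /17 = 3873.06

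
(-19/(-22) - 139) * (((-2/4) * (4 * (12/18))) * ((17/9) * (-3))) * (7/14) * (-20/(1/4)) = 1377680/33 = 41747.88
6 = 6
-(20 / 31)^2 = -400 / 961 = -0.42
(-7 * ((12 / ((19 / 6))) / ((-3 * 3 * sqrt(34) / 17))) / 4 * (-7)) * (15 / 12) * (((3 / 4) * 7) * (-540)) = 694575 * sqrt(34) / 76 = 53289.91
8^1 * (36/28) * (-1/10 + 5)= 252/5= 50.40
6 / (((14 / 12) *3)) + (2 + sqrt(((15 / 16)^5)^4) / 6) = 58520122222477 / 15393162788864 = 3.80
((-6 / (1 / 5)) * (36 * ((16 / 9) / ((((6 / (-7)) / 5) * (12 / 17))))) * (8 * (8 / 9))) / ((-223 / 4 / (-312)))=1267302400 / 2007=631441.16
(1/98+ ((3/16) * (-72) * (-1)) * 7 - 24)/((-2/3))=-10365/98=-105.77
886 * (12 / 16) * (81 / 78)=35883 / 52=690.06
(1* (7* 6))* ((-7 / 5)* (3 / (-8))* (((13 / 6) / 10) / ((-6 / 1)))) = -637 / 800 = -0.80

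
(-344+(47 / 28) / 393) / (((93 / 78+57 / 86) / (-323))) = 40203979309 / 671244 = 59894.73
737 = 737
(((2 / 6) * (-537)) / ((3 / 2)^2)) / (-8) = 179 / 18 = 9.94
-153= -153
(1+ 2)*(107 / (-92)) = -321 / 92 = -3.49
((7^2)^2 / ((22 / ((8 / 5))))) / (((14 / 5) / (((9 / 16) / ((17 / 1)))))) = 3087 / 1496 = 2.06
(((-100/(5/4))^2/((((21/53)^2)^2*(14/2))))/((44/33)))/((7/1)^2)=12624769600/22235661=567.77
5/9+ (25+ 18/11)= 2692/99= 27.19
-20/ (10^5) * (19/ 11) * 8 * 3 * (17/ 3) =-0.05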